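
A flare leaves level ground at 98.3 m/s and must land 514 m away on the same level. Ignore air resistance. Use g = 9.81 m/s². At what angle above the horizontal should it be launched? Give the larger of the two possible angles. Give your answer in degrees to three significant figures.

74.3°

R = v₀² sin 2θ / g gives sin 2θ = gR/v₀² = 9.81·514/98.3² = 0.5218.
2θ = 31.45° or 180° − 31.45° = 148.5°, so θ = 15.73° or 74.27°.
The larger angle is 74.27°.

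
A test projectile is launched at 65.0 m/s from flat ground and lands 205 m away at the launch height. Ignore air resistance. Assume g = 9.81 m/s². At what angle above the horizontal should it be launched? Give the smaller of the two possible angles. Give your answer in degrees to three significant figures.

R = v₀² sin 2θ / g gives sin 2θ = gR/v₀² = 9.81·205/65.0² = 0.4760.
2θ = 28.42° or 180° − 28.42° = 151.6°, so θ = 14.21° or 75.79°.
The smaller angle is 14.21°.

14.2°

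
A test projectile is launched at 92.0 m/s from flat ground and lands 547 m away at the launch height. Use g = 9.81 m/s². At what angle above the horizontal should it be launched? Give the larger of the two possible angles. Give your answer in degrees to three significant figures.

Level-ground range R = v₀² sin(2θ)/g ⇒ sin(2θ) = gR/v₀² = 9.81 × 547 / 92.0² = 0.6340.
2θ = 39.34° or 180° − 39.34° = 140.7°, so θ = 19.67° or 70.33°.
The larger angle is 70.33°.

70.3°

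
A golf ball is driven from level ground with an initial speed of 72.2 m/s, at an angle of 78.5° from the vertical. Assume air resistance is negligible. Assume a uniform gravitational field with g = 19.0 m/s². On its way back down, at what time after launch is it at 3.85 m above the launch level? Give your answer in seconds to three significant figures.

vₓ = 72.20 sin 78.5° = 70.75 m/s; v_y0 = 72.20 cos 78.5° = 14.39 m/s.
Height y(t) = 14.39 t − 9.500 t² = 3.85 gives 9.500 t² − 14.39 t + 3.85 = 0.
t = [14.39 ± √(14.39² − 2·19.0·3.85)] / 19.0 = (14.39 ± 7.804) / 19.0, so t = 0.3469 s or t = 1.168 s.
The descending-branch root is 1.168 s.

1.17 s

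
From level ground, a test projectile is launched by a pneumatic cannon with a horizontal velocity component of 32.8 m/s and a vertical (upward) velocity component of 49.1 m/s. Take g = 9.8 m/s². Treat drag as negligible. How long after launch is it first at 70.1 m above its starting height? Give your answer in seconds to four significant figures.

1.724 s

Set y = v_y0 t − ½ g t² = 70.1: 4.900 t² − 49.10 t + 70.1 = 0.
t = [49.10 ± √(49.10² − 2·9.80·70.1)] / 9.80 = (49.10 ± 32.20) / 9.80, so t = 1.724 s or t = 8.296 s.
The first (ascending) time is 1.724 s.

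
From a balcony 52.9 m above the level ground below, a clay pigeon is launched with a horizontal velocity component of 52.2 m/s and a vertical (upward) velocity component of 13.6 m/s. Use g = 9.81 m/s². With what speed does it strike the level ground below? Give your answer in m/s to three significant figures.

62.8 m/s

The projectile lands when y = 52.9 + (13.60) t − ½·9.81·t² = 0. Positive root: t = (13.60 + √(13.60² + 2·9.81·52.9)) / 9.81 = (13.60 + 34.97) / 9.81 = 4.951 s.
Vertical velocity at impact: v_y = v_y0 − g t = 13.60 − 9.81 × 4.951 = −34.97 m/s.
Speed: |v| = √(vₓ² + v_y²) = √(52.20² + 34.97²) = 62.83 m/s.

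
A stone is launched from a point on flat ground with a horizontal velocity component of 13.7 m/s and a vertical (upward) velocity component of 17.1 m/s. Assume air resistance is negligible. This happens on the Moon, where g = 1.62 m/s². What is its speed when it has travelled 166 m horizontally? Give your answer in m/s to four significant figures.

13.93 m/s

Time to reach x = 166 m: t = x/vₓ = 166/13.70 = 12.12 s.
Vertical velocity there: v_y = v_y0 − g t = 17.10 − 1.62 × 12.12 = −2.529 m/s.
Speed: √(vₓ² + v_y²) = √(13.70² + 2.529²) = 13.93 m/s.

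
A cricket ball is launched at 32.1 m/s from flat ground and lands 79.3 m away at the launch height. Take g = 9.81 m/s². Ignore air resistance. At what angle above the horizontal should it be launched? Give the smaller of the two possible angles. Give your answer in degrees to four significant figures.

R = v₀² sin 2θ / g gives sin 2θ = gR/v₀² = 9.81·79.3/32.1² = 0.7550.
2θ = 49.02° or 180° − 49.02° = 131.0°, so θ = 24.51° or 65.49°.
The smaller angle is 24.51°.

24.51°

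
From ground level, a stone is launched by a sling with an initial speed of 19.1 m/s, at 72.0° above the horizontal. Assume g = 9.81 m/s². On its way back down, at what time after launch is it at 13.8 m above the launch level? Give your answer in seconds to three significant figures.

Components: vₓ = 19.10 cos 72.0° = 5.902 m/s, v_y0 = 19.10 sin 72.0° = 18.17 m/s.
Require v_y0 t − ½ g t² = 13.8, i.e. 4.905 t² − 18.17 t + 13.8 = 0.
t = [18.17 ± √(18.17² − 2·9.81·13.8)] / 9.81 = (18.17 ± 7.695) / 9.81, so t = 1.067 s or t = 2.636 s.
The descending-branch root is 2.636 s.

2.64 s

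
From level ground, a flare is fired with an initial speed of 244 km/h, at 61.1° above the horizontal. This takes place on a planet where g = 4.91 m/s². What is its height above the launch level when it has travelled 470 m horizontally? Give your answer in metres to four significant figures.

Convert: 244 km/h = 244/3.6 = 67.78 m/s.
vₓ = 67.78 cos 61.1° = 32.76 m/s; v_y0 = 67.78 sin 61.1° = 59.34 m/s.
At x = 470 m, t = x/vₓ = 470/32.76 = 14.35 s.
Height: y = v_y0 t − ½ g t² = 59.34 × 14.35 − 2.455 × 14.35² = 851.4 − 505.4 = 346.0 m.

346.0 m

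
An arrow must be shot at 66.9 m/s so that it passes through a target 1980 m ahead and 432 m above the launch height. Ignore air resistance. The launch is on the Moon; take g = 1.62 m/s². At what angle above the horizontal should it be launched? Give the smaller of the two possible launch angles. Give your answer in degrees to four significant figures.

39.14°

Trajectory: y = x tanθ − g x² (1 + tan²θ)/(2v₀²). With x = 1980, y = 432, v₀ = 66.9, g = 1.62:
709.5 tan²θ − 1980 tanθ + (1142) = 0.
tanθ = [1980 ± √(1980² − 4 × 709.5 × (1142))] / (2 × 709.5) = (1980 ± 825.0) / 1419, giving tanθ = 0.8139 or 1.977.
θ = 39.14° or 63.17°; the smaller is 39.14°.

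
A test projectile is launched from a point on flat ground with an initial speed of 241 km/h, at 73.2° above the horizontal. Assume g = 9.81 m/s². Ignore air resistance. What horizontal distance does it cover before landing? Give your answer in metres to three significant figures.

253 m

Convert: 241 km/h = 241/3.6 = 66.94 m/s.
Horizontal component vₓ = 66.94 cos 73.2° = 19.35 m/s; vertical v_y0 = 66.94 sin 73.2° = 64.09 m/s.
Time aloft: T = 2 v_y0 / g = 2 × 64.09 / 9.81 = 13.07 s.
Horizontal distance R = vₓ T = 19.35 × 13.07 = 252.8 m.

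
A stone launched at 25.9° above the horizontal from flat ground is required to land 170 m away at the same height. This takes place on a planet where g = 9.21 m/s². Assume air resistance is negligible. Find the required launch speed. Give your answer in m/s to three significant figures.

From R = (v₀² / g) sin 2θ: v₀ = √(gR / sin 2θ).
v₀ = √(9.21 × 170 / sin 51.80°) = √(1566 / 0.7859) = √1992.3 = 44.64 m/s.

44.6 m/s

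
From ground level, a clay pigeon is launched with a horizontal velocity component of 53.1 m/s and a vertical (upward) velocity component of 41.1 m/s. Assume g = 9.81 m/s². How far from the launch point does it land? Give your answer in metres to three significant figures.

Time aloft: T = 2 v_y0 / g = 2 × 41.10 / 9.81 = 8.379 s.
Range: R = vₓ T = 53.10 × 8.379 = 444.9 m.

445 m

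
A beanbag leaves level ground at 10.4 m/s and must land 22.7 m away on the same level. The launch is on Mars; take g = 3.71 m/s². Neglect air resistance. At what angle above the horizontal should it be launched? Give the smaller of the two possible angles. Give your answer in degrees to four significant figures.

25.57°

R = v₀² sin 2θ / g gives sin 2θ = gR/v₀² = 3.71·22.7/10.4² = 0.7786.
2θ = 51.14° or 180° − 51.14° = 128.9°, so θ = 25.57° or 64.43°.
The smaller angle is 25.57°.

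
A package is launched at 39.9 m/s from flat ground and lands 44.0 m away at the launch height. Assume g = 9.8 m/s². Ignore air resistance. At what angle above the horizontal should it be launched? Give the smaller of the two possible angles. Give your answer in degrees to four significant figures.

Level-ground range R = v₀² sin(2θ)/g ⇒ sin(2θ) = gR/v₀² = 9.80 × 44.0 / 39.9² = 0.2709.
2θ = 15.72° or 180° − 15.72° = 164.3°, so θ = 7.858° or 82.14°.
The smaller angle is 7.858°.

7.858°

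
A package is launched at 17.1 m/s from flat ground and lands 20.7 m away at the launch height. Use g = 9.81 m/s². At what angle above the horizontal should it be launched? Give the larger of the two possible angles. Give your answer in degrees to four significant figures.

68.01°

From R = (v₀²/g) sin 2θ: sin 2θ = 9.81 × 20.7 / 292.41 = 0.6945.
2θ = 43.98° or 180° − 43.98° = 136.0°, so θ = 21.99° or 68.01°.
The larger angle is 68.01°.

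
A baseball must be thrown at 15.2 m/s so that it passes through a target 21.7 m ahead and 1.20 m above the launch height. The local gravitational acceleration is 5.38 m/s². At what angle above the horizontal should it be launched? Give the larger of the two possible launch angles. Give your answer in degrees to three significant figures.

74.6°

Trajectory: y = x tanθ − g x² (1 + tan²θ)/(2v₀²). With x = 21.7, y = 1.20, v₀ = 15.2, g = 5.38:
5.483 tan²θ − 21.7 tanθ + (6.683) = 0.
tanθ = [21.7 ± √(21.7² − 4 × 5.483 × (6.683))] / (2 × 5.483) = (21.7 ± 18.01) / 10.97, giving tanθ = 0.3366 or 3.621.
θ = 18.60° or 74.56°; the larger is 74.56°.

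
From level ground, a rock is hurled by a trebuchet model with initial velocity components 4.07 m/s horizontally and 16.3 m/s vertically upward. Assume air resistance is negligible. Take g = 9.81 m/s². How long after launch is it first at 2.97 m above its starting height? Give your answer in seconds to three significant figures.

Require v_y0 t − ½ g t² = 2.97, i.e. 4.905 t² − 16.30 t + 2.97 = 0.
Quadratic formula: t = (16.30 ± √207.42) / 9.81 = (16.30 ± 14.40) / 9.81 → t = 0.1935 s or 3.130 s.
The first (ascending) time is 0.1935 s.

0.193 s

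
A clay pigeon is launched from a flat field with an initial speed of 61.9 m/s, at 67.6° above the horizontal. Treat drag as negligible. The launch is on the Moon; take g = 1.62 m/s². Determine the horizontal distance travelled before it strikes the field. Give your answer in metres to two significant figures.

1700 m

Horizontal component vₓ = 61.90 cos 67.6° = 23.59 m/s; vertical v_y0 = 61.90 sin 67.6° = 57.23 m/s.
Time aloft: T = 2 v_y0 / g = 2 × 57.23 / 1.62 = 70.65 s.
Range: R = vₓ T = 23.59 × 70.65 = 1667 m.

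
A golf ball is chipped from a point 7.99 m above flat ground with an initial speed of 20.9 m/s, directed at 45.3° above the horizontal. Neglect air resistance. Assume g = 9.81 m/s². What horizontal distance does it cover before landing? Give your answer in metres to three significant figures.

51.4 m

Horizontal component vₓ = 20.90 cos 45.3° = 14.70 m/s; vertical v_y0 = 20.90 sin 45.3° = 14.86 m/s.
With up positive and y = 0 at the ground: y(t) = 7.99 + (14.86) t − 4.905 t². Setting y = 0 and taking the positive root: t = [14.86 + √(14.86² + 2·9.81·7.99)] / 9.81 = (14.86 + 19.43) / 9.81 = 3.495 s.
Horizontal distance: R = vₓ t = 14.70 × 3.495 = 51.38 m.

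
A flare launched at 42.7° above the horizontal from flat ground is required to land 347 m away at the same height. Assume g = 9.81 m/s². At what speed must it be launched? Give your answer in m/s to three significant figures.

On level ground R = v₀² sin 2θ / g ⇒ v₀ = √(gR / sin 2θ).
v₀ = √(9.81 × 347 / sin 85.40°) = √(3404 / 0.9968) = √3415.1 = 58.44 m/s.

58.4 m/s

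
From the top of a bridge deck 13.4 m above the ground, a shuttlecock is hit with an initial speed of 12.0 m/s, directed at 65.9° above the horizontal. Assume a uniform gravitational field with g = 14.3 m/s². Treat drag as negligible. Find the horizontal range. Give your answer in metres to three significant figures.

Horizontal component vₓ = 12.00 cos 65.9° = 4.900 m/s; vertical v_y0 = 12.00 sin 65.9° = 10.95 m/s.
With up positive and y = 0 at the ground: y(t) = 13.4 + (10.95) t − 7.150 t². Setting y = 0 and taking the positive root: t = [10.95 + √(10.95² + 2·14.3·13.4)] / 14.3 = (10.95 + 22.43) / 14.3 = 2.335 s.
Horizontal distance: R = vₓ t = 4.900 × 2.335 = 11.44 m.

11.4 m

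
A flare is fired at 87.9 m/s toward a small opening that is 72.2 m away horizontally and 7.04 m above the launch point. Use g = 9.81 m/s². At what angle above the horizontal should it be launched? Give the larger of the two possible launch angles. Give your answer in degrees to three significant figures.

Trajectory: y = x tanθ − g x² (1 + tan²θ)/(2v₀²). With x = 72.2, y = 7.04, v₀ = 87.9, g = 9.81:
3.309 tan²θ − 72.2 tanθ + (10.35) = 0.
tanθ = [72.2 ± √(72.2² − 4 × 3.309 × (10.35))] / (2 × 3.309) = (72.2 ± 71.24) / 6.619, giving tanθ = 0.1443 or 21.67.
θ = 8.211° or 87.36°; the larger is 87.36°.

87.4°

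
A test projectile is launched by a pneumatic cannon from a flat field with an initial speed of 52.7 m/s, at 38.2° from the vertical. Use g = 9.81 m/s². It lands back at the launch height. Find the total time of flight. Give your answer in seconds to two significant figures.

8.4 s

Horizontal component vₓ = 52.70 sin 38.2° = 32.59 m/s; vertical v_y0 = 52.70 cos 38.2° = 41.41 m/s.
Time of flight on level ground: T = 2 v_y0 / g = 2 × 41.41 / 9.81 = 8.443 s.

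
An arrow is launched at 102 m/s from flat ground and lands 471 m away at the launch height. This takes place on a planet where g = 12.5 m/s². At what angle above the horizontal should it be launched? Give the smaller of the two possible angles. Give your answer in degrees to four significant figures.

17.23°

Level-ground range R = v₀² sin(2θ)/g ⇒ sin(2θ) = gR/v₀² = 12.5 × 471 / 102² = 0.5659.
2θ = 34.46° or 180° − 34.46° = 145.5°, so θ = 17.23° or 72.77°.
The smaller angle is 17.23°.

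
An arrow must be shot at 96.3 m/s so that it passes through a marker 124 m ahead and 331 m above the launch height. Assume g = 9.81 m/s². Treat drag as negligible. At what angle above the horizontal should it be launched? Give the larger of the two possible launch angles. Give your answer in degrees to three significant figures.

Trajectory: y = x tanθ − g x² (1 + tan²θ)/(2v₀²). With x = 124, y = 331, v₀ = 96.3, g = 9.81:
8.133 tan²θ − 124 tanθ + (339.1) = 0.
tanθ = [124 ± √(124² − 4 × 8.133 × (339.1))] / (2 × 8.133) = (124 ± 65.91) / 16.27, giving tanθ = 3.572 or 11.68.
θ = 74.36° or 85.10°; the larger is 85.10°.

85.1°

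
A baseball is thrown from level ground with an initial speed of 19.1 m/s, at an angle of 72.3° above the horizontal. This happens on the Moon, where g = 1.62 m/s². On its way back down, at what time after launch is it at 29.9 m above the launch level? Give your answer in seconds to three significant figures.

vₓ = 19.10 cos 72.3° = 5.807 m/s; v_y0 = 19.10 sin 72.3° = 18.20 m/s.
Require v_y0 t − ½ g t² = 29.9, i.e. 0.8100 t² − 18.20 t + 29.9 = 0.
Quadratic formula: t = (18.20 ± √234.21) / 1.62 = (18.20 ± 15.30) / 1.62 → t = 1.785 s or 20.68 s.
The descending-branch root is 20.68 s.

20.7 s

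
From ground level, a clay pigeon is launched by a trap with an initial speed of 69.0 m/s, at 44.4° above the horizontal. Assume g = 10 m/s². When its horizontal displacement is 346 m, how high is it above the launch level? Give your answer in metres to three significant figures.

Components: vₓ = 69.00 cos 44.4° = 49.30 m/s, v_y0 = 69.00 sin 44.4° = 48.28 m/s.
Time to reach x = 346 m: t = x/vₓ = 346/49.30 = 7.018 s.
Height: y = v_y0 t − ½ g t² = 48.28 × 7.018 − 5.000 × 7.018² = 338.8 − 246.3 = 92.53 m.

92.5 m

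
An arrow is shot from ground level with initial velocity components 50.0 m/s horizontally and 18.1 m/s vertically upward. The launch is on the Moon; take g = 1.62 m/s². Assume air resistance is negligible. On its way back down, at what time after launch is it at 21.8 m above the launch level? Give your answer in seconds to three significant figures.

21.1 s

Require v_y0 t − ½ g t² = 21.8, i.e. 0.8100 t² − 18.10 t + 21.8 = 0.
t = [18.10 ± √(18.10² − 2·1.62·21.8)] / 1.62 = (18.10 ± 16.03) / 1.62, so t = 1.277 s or t = 21.07 s.
The descending-branch root is 21.07 s.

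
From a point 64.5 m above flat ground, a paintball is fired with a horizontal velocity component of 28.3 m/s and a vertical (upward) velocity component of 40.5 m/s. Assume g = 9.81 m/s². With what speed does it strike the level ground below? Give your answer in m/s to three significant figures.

60.9 m/s

The projectile lands when y = 64.5 + (40.50) t − ½·9.81·t² = 0. Positive root: t = (40.50 + √(40.50² + 2·9.81·64.5)) / 9.81 = (40.50 + 53.90) / 9.81 = 9.623 s.
Vertical velocity at impact: v_y = v_y0 − g t = 40.50 − 9.81 × 9.623 = −53.90 m/s.
Speed: |v| = √(vₓ² + v_y²) = √(28.30² + 53.90²) = 60.88 m/s.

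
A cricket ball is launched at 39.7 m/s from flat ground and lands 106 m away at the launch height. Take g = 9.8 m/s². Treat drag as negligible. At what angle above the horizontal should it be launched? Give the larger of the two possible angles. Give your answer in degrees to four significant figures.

R = v₀² sin 2θ / g gives sin 2θ = gR/v₀² = 9.80·106/39.7² = 0.6591.
2θ = 41.23° or 180° − 41.23° = 138.8°, so θ = 20.62° or 69.38°.
The larger angle is 69.38°.

69.38°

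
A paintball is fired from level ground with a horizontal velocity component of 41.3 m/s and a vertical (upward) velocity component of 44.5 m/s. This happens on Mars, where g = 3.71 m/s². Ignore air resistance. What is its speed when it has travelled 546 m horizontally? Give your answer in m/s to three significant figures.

Time to reach x = 546 m: t = x/vₓ = 546/41.30 = 13.22 s.
Vertical velocity there: v_y = v_y0 − g t = 44.50 − 3.71 × 13.22 = −4.547 m/s.
Speed: √(vₓ² + v_y²) = √(41.30² + 4.547²) = 41.55 m/s.

41.5 m/s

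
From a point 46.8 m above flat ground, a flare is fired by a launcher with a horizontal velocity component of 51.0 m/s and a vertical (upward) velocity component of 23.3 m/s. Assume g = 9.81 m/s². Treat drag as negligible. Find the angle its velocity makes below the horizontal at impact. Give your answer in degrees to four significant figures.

The projectile lands when y = 46.8 + (23.30) t − ½·9.81·t² = 0. Positive root: t = (23.30 + √(23.30² + 2·9.81·46.8)) / 9.81 = (23.30 + 38.22) / 9.81 = 6.272 s.
At impact: v_y = v_y0 − g t = −38.22 m/s; vₓ = 51.00 m/s.
Angle below horizontal: arctan(|v_y|/vₓ) = arctan(38.22/51.00) = 36.85°.

36.85°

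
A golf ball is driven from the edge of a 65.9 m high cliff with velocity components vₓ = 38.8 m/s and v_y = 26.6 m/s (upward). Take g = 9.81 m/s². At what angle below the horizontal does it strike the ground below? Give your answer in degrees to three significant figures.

49.1°

Vertical motion (up positive, ground at y = 0): 4.905 t² − (26.60) t − 65.9 = 0, so t = (26.60 + √(26.60² + 2·9.81·65.9)) / 9.81 = (26.60 + 44.73) / 9.81 = 7.271 s.
At impact: v_y = v_y0 − g t = −44.73 m/s; vₓ = 38.80 m/s.
Angle below horizontal: arctan(|v_y|/vₓ) = arctan(44.73/38.80) = 49.06°.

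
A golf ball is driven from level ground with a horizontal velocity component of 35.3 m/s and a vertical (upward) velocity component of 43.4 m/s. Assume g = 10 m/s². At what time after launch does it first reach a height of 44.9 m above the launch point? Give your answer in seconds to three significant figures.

Height y(t) = 43.40 t − 5.000 t² = 44.9 gives 5.000 t² − 43.40 t + 44.9 = 0.
t = [43.40 ± √(43.40² − 2·10.0·44.9)] / 10.0 = (43.40 ± 31.39) / 10.0, so t = 1.201 s or t = 7.479 s.
The first (ascending) time is 1.201 s.

1.20 s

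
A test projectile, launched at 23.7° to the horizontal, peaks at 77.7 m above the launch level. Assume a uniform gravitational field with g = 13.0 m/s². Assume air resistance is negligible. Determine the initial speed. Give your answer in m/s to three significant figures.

112 m/s

At the peak v_y = 0, so v_y0 = √(2gH) = √(2 × 13.0 × 77.7) = 44.95 m/s.
v_y0 = v₀ sin θ ⇒ v₀ = 44.95 / sin 23.7° = 111.8 m/s.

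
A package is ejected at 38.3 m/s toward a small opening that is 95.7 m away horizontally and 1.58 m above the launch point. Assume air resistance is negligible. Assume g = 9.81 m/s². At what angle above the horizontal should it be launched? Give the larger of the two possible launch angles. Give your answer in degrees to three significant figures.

70.0°

Trajectory: y = x tanθ − g x² (1 + tan²θ)/(2v₀²). With x = 95.7, y = 1.58, v₀ = 38.3, g = 9.81:
30.62 tan²θ − 95.7 tanθ + (32.20) = 0.
tanθ = [95.7 ± √(95.7² − 4 × 30.62 × (32.20))] / (2 × 30.62) = (95.7 ± 72.21) / 61.25, giving tanθ = 0.3836 or 2.741.
θ = 20.99° or 69.96°; the larger is 69.96°.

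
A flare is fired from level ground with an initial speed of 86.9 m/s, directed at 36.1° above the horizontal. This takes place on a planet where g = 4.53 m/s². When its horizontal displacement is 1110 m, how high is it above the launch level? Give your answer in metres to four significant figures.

243.4 m

vₓ = 86.90 cos 36.1° = 70.21 m/s; v_y0 = 86.90 sin 36.1° = 51.20 m/s.
Time to reach x = 1110 m: t = x/vₓ = 1110/70.21 = 15.81 s.
Height: y = v_y0 t − ½ g t² = 51.20 × 15.81 − 2.265 × 15.81² = 809.4 − 566.1 = 243.4 m.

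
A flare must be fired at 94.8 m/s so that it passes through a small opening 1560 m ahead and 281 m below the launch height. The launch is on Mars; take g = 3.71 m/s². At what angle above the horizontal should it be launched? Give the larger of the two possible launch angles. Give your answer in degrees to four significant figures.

71.31°

Trajectory: y = x tanθ − g x² (1 + tan²θ)/(2v₀²). With x = 1560, y = −281, v₀ = 94.8, g = 3.71:
502.3 tan²θ − 1560 tanθ + (221.3) = 0.
tanθ = [1560 ± √(1560² − 4 × 502.3 × (221.3))] / (2 × 502.3) = (1560 ± 1410) / 1005, giving tanθ = 0.1490 or 2.957.
θ = 8.476° or 71.31°; the larger is 71.31°.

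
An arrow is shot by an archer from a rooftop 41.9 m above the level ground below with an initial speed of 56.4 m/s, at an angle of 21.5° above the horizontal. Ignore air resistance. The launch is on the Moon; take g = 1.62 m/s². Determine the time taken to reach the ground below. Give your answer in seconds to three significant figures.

27.4 s

Horizontal component vₓ = 56.40 cos 21.5° = 52.48 m/s; vertical v_y0 = 56.40 sin 21.5° = 20.67 m/s.
The projectile lands when y = 41.9 + (20.67) t − ½·1.62·t² = 0. Positive root: t = (20.67 + √(20.67² + 2·1.62·41.9)) / 1.62 = (20.67 + 23.73) / 1.62 = 27.41 s.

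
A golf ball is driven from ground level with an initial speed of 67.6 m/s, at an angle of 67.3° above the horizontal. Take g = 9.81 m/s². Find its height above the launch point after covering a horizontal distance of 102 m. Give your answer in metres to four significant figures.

168.9 m

Components: vₓ = 67.60 cos 67.3° = 26.09 m/s, v_y0 = 67.60 sin 67.3° = 62.36 m/s.
Time to reach x = 102 m: t = x/vₓ = 102/26.09 = 3.910 s.
Height: y = v_y0 t − ½ g t² = 62.36 × 3.910 − 4.905 × 3.910² = 243.8 − 74.99 = 168.9 m.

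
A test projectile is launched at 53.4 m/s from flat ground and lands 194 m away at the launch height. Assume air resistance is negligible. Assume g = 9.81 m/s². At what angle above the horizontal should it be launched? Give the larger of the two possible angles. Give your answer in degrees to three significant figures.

From R = (v₀²/g) sin 2θ: sin 2θ = 9.81 × 194 / 2851.6 = 0.6674.
2θ = 41.87° or 180° − 41.87° = 138.1°, so θ = 20.93° or 69.07°.
The larger angle is 69.07°.

69.1°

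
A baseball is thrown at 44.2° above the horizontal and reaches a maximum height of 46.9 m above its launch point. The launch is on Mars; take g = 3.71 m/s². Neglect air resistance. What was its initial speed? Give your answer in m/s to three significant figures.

At the peak v_y = 0, so v_y0 = √(2gH) = √(2 × 3.71 × 46.9) = 18.65 m/s.
v_y0 = v₀ sin θ ⇒ v₀ = 18.65 / sin 44.2° = 26.76 m/s.

26.8 m/s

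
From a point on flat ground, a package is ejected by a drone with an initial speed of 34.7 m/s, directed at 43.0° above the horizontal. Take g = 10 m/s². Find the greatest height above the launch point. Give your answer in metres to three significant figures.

Components: vₓ = 34.70 cos 43.0° = 25.38 m/s, v_y0 = 34.70 sin 43.0° = 23.67 m/s.
At the apex v_y = 0, so H = v_y0²/(2g) = 23.67²/20.00 = 28.00 m.

28.0 m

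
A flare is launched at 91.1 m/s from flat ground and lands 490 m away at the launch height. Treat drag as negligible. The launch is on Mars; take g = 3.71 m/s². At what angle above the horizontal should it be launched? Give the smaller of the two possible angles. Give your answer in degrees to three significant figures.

R = v₀² sin 2θ / g gives sin 2θ = gR/v₀² = 3.71·490/91.1² = 0.2190.
2θ = 12.65° or 180° − 12.65° = 167.3°, so θ = 6.326° or 83.67°.
The smaller angle is 6.326°.

6.33°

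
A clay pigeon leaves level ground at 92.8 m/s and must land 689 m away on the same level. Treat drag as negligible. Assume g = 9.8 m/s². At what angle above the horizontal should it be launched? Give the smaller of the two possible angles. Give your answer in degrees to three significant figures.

25.8°

From R = (v₀²/g) sin 2θ: sin 2θ = 9.80 × 689 / 8611.8 = 0.7841.
2θ = 51.63° or 180° − 51.63° = 128.4°, so θ = 25.82° or 64.18°.
The smaller angle is 25.82°.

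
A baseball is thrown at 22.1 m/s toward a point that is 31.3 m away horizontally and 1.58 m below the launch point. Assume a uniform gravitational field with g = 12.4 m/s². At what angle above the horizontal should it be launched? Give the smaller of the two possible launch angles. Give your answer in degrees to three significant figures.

22.6°

Trajectory: y = x tanθ − g x² (1 + tan²θ)/(2v₀²). With x = 31.3, y = −1.58, v₀ = 22.1, g = 12.4:
12.44 tan²θ − 31.3 tanθ + (10.86) = 0.
tanθ = [31.3 ± √(31.3² − 4 × 12.44 × (10.86))] / (2 × 12.44) = (31.3 ± 20.97) / 24.87, giving tanθ = 0.4154 or 2.101.
θ = 22.56° or 64.55°; the smaller is 22.56°.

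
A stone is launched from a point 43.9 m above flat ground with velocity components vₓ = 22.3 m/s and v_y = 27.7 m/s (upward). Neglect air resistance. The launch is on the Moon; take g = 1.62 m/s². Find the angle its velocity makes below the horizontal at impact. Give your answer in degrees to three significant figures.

53.5°

With up positive and y = 0 at the ground: y(t) = 43.9 + (27.70) t − 0.8100 t². Setting y = 0 and taking the positive root: t = [27.70 + √(27.70² + 2·1.62·43.9)] / 1.62 = (27.70 + 30.16) / 1.62 = 35.72 s.
At impact: v_y = v_y0 − g t = −30.16 m/s; vₓ = 22.30 m/s.
Angle below horizontal: arctan(|v_y|/vₓ) = arctan(30.16/22.30) = 53.52°.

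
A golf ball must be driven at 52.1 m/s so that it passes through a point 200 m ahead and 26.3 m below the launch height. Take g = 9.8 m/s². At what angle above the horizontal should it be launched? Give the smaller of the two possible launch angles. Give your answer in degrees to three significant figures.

14.2°

Trajectory: y = x tanθ − g x² (1 + tan²θ)/(2v₀²). With x = 200, y = −26.3, v₀ = 52.1, g = 9.80:
72.21 tan²θ − 200 tanθ + (45.91) = 0.
tanθ = [200 ± √(200² − 4 × 72.21 × (45.91))] / (2 × 72.21) = (200 ± 163.5) / 144.4, giving tanθ = 0.2526 or 2.517.
θ = 14.17° or 68.33°; the smaller is 14.17°.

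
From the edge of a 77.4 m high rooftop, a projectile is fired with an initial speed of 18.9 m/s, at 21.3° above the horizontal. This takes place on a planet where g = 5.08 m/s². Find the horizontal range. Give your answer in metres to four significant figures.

123.9 m

vₓ = 18.90 cos 21.3° = 17.61 m/s; v_y0 = 18.90 sin 21.3° = 6.865 m/s.
The projectile lands when y = 77.4 + (6.865) t − ½·5.08·t² = 0. Positive root: t = (6.865 + √(6.865² + 2·5.08·77.4)) / 5.08 = (6.865 + 28.87) / 5.08 = 7.035 s.
Horizontal distance: R = vₓ t = 17.61 × 7.035 = 123.9 m.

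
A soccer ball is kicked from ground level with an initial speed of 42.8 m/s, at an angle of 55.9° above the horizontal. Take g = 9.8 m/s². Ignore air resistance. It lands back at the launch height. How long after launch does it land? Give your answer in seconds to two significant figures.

7.2 s

Components: vₓ = 42.80 cos 55.9° = 24.00 m/s, v_y0 = 42.80 sin 55.9° = 35.44 m/s.
Landing at launch height ⇒ T = 2 v_y0 / g = 2 × 35.44 / 9.80 = 7.233 s.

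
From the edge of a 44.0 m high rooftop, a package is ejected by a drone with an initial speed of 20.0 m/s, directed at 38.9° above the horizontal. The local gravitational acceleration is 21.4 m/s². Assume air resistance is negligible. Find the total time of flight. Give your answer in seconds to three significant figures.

2.70 s

Components: vₓ = 20.00 cos 38.9° = 15.56 m/s, v_y0 = 20.00 sin 38.9° = 12.56 m/s.
Vertical motion (up positive, ground at y = 0): 10.70 t² − (12.56) t − 44.0 = 0, so t = (12.56 + √(12.56² + 2·21.4·44.0)) / 21.4 = (12.56 + 45.18) / 21.4 = 2.698 s.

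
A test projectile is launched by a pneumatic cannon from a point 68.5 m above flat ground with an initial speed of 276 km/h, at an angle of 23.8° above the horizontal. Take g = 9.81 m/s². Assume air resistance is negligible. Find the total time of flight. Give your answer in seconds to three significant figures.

8.04 s

Convert: 276 km/h = 276/3.6 = 76.67 m/s.
Horizontal component vₓ = 76.67 cos 23.8° = 70.15 m/s; vertical v_y0 = 76.67 sin 23.8° = 30.94 m/s.
With up positive and y = 0 at the ground: y(t) = 68.5 + (30.94) t − 4.905 t². Setting y = 0 and taking the positive root: t = [30.94 + √(30.94² + 2·9.81·68.5)] / 9.81 = (30.94 + 47.97) / 9.81 = 8.044 s.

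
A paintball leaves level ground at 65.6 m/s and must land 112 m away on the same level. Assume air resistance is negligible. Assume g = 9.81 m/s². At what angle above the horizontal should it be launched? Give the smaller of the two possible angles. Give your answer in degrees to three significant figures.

R = v₀² sin 2θ / g gives sin 2θ = gR/v₀² = 9.81·112/65.6² = 0.2553.
2θ = 14.79° or 180° − 14.79° = 165.2°, so θ = 7.396° or 82.60°.
The smaller angle is 7.396°.

7.40°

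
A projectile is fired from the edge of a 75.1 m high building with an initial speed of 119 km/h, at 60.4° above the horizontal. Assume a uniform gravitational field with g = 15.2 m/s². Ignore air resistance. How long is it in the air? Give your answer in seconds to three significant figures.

Convert: 119 km/h = 119/3.6 = 33.06 m/s.
Resolve: vₓ = 33.06 cos 60.4° = 16.33 m/s and v_y0 = 33.06 sin 60.4° = 28.74 m/s.
Vertical motion (up positive, ground at y = 0): 7.600 t² − (28.74) t − 75.1 = 0, so t = (28.74 + √(28.74² + 2·15.2·75.1)) / 15.2 = (28.74 + 55.76) / 15.2 = 5.559 s.

5.56 s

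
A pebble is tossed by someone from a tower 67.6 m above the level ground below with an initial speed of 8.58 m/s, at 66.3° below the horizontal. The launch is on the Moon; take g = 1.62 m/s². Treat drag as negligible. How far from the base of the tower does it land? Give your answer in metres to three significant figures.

Horizontal component vₓ = 8.580 cos 66.3° = 3.449 m/s; vertical v_y0 = −7.856 m/s (downward).
The projectile lands when y = 67.6 + (−7.856) t − ½·1.62·t² = 0. Positive root: t = (−7.856 + √(7.856² + 2·1.62·67.6)) / 1.62 = (−7.856 + 16.76) / 1.62 = 5.493 s.
Horizontal distance: R = vₓ t = 3.449 × 5.493 = 18.94 m.

18.9 m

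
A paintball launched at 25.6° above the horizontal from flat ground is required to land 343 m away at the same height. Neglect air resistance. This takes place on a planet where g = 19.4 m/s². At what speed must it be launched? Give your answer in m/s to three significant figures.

Level-ground range: R = v₀² sin(2θ)/g, so v₀ = √(gR / sin 2θ).
v₀ = √(19.4 × 343 / sin 51.20°) = √(6654 / 0.7793) = √8538.3 = 92.40 m/s.

92.4 m/s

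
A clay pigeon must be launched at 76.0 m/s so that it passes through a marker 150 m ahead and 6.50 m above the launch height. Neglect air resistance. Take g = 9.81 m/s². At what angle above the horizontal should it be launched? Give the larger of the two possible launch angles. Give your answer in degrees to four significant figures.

Trajectory: y = x tanθ − g x² (1 + tan²θ)/(2v₀²). With x = 150, y = 6.50, v₀ = 76.0, g = 9.81:
19.11 tan²θ − 150 tanθ + (25.61) = 0.
tanθ = [150 ± √(150² − 4 × 19.11 × (25.61))] / (2 × 19.11) = (150 ± 143.3) / 38.21, giving tanθ = 0.1746 or 7.676.
θ = 9.904° or 82.58°; the larger is 82.58°.

82.58°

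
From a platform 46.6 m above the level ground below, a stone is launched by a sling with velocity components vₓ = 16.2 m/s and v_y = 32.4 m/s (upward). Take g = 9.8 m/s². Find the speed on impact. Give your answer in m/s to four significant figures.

With up positive and y = 0 at the ground: y(t) = 46.6 + (32.40) t − 4.900 t². Setting y = 0 and taking the positive root: t = [32.40 + √(32.40² + 2·9.80·46.6)] / 9.80 = (32.40 + 44.31) / 9.80 = 7.827 s.
Vertical velocity at impact: v_y = v_y0 − g t = 32.40 − 9.80 × 7.827 = −44.31 m/s.
Speed: |v| = √(vₓ² + v_y²) = √(16.20² + 44.31²) = 47.18 m/s.

47.18 m/s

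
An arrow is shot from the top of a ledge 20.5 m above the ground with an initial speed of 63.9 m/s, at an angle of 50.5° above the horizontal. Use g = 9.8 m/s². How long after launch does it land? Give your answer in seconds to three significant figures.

Components: vₓ = 63.90 cos 50.5° = 40.65 m/s, v_y0 = 63.90 sin 50.5° = 49.31 m/s.
Vertical motion (up positive, ground at y = 0): 4.900 t² − (49.31) t − 20.5 = 0, so t = (49.31 + √(49.31² + 2·9.80·20.5)) / 9.80 = (49.31 + 53.23) / 9.80 = 10.46 s.

10.5 s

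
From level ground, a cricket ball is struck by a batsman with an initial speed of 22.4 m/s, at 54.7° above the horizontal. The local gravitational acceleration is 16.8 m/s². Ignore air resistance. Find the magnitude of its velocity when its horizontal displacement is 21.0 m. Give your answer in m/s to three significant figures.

Resolve: vₓ = 22.40 cos 54.7° = 12.94 m/s and v_y0 = 22.40 sin 54.7° = 18.28 m/s.
Time to reach x = 21.0 m: t = x/vₓ = 21.0/12.94 = 1.622 s.
Vertical velocity there: v_y = v_y0 − g t = 18.28 − 16.8 × 1.622 = −8.974 m/s.
Speed: √(vₓ² + v_y²) = √(12.94² + 8.974²) = 15.75 m/s.

15.8 m/s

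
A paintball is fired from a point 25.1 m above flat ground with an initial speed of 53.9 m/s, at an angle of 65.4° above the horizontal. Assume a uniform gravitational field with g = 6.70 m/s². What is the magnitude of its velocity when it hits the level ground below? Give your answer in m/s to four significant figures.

56.93 m/s

vₓ = 53.90 cos 65.4° = 22.44 m/s; v_y0 = 53.90 sin 65.4° = 49.01 m/s.
With up positive and y = 0 at the ground: y(t) = 25.1 + (49.01) t − 3.350 t². Setting y = 0 and taking the positive root: t = [49.01 + √(49.01² + 2·6.70·25.1)] / 6.70 = (49.01 + 52.33) / 6.70 = 15.12 s.
Vertical velocity at impact: v_y = v_y0 − g t = 49.01 − 6.70 × 15.12 = −52.33 m/s.
Speed: |v| = √(vₓ² + v_y²) = √(22.44² + 52.33²) = 56.93 m/s.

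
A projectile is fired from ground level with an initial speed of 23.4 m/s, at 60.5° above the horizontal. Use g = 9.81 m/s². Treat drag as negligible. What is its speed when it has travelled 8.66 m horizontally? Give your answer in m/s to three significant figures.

17.4 m/s

Components: vₓ = 23.40 cos 60.5° = 11.52 m/s, v_y0 = 23.40 sin 60.5° = 20.37 m/s.
x = vₓ t ⇒ t = 8.66/11.52 = 0.7516 s.
Vertical velocity there: v_y = v_y0 − g t = 20.37 − 9.81 × 0.7516 = 12.99 m/s.
Speed: √(vₓ² + v_y²) = √(11.52² + 12.99²) = 17.37 m/s.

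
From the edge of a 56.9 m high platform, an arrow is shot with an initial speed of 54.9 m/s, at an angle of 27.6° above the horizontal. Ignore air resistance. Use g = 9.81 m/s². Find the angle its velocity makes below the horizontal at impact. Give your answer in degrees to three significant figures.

Resolve: vₓ = 54.90 cos 27.6° = 48.65 m/s and v_y0 = 54.90 sin 27.6° = 25.43 m/s.
Vertical motion (up positive, ground at y = 0): 4.905 t² − (25.43) t − 56.9 = 0, so t = (25.43 + √(25.43² + 2·9.81·56.9)) / 9.81 = (25.43 + 41.99) / 9.81 = 6.873 s.
At impact: v_y = v_y0 − g t = −41.99 m/s; vₓ = 48.65 m/s.
Angle below horizontal: arctan(|v_y|/vₓ) = arctan(41.99/48.65) = 40.80°.

40.8°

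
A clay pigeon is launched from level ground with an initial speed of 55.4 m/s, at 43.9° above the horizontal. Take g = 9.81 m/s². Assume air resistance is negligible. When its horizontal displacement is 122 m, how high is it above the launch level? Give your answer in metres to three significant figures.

Components: vₓ = 55.40 cos 43.9° = 39.92 m/s, v_y0 = 55.40 sin 43.9° = 38.41 m/s.
At x = 122 m, t = x/vₓ = 122/39.92 = 3.056 s.
Height: y = v_y0 t − ½ g t² = 38.41 × 3.056 − 4.905 × 3.056² = 117.4 − 45.82 = 71.59 m.

71.6 m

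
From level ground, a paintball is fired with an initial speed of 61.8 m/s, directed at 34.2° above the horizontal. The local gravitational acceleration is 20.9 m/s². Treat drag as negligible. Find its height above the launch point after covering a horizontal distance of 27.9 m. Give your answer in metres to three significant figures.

vₓ = 61.80 cos 34.2° = 51.11 m/s; v_y0 = 61.80 sin 34.2° = 34.74 m/s.
x = vₓ t ⇒ t = 27.9/51.11 = 0.5458 s.
Height: y = v_y0 t − ½ g t² = 34.74 × 0.5458 − 10.45 × 0.5458² = 18.96 − 3.114 = 15.85 m.

15.8 m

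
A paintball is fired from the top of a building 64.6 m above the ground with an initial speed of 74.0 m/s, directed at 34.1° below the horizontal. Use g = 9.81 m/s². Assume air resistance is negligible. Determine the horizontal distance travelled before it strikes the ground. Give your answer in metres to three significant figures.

82.3 m

Horizontal component vₓ = 74.00 cos 34.1° = 61.28 m/s; vertical v_y0 = −41.49 m/s (downward).
With up positive and y = 0 at the ground: y(t) = 64.6 + (−41.49) t − 4.905 t². Setting y = 0 and taking the positive root: t = [−41.49 + √(41.49² + 2·9.81·64.6)] / 9.81 = (−41.49 + 54.67) / 9.81 = 1.344 s.
Horizontal distance: R = vₓ t = 61.28 × 1.344 = 82.33 m.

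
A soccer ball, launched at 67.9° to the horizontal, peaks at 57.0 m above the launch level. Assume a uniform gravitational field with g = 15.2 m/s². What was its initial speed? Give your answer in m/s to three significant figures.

At the peak v_y = 0, so v_y0 = √(2gH) = √(2 × 15.2 × 57.0) = 41.63 m/s.
v_y0 = v₀ sin θ ⇒ v₀ = 41.63 / sin 67.9° = 44.93 m/s.

44.9 m/s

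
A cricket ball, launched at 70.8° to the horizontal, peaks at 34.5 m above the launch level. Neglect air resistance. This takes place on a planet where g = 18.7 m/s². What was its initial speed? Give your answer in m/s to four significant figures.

At the peak v_y = 0, so v_y0 = √(2gH) = √(2 × 18.7 × 34.5) = 35.92 m/s.
v_y0 = v₀ sin θ ⇒ v₀ = 35.92 / sin 70.8° = 38.04 m/s.

38.04 m/s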